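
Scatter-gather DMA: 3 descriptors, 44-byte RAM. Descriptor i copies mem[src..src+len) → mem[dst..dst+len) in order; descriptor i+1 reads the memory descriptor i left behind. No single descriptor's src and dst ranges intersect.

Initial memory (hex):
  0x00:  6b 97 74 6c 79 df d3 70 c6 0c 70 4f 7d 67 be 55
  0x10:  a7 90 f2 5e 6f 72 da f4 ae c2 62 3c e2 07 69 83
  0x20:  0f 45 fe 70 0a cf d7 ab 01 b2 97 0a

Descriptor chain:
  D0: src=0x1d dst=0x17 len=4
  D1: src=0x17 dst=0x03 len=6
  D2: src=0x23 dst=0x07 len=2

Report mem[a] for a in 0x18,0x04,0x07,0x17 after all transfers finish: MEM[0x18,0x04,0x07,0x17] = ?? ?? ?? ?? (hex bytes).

MEM[0x18,0x04,0x07,0x17] = 69 69 70 07

D0: mem[0x17..0x1a] <- [07 69 83 0f]
D1: mem[0x03..0x08] <- [07 69 83 0f 3c e2]
D2: mem[0x07..0x08] <- [70 0a]
query mem[0x18]=0x69, mem[0x04]=0x69, mem[0x07]=0x70, mem[0x17]=0x07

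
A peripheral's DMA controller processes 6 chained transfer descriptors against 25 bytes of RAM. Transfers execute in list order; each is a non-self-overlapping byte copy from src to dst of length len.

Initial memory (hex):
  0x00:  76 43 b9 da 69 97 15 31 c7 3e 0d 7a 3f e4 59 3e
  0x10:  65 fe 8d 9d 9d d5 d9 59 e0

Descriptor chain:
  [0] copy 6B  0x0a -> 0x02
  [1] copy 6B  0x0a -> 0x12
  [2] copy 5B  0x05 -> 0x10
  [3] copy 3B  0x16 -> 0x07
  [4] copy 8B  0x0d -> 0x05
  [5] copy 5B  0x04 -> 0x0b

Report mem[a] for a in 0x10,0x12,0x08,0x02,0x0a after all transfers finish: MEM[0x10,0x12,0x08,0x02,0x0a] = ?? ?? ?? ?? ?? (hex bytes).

  after D0: wrote 6B at 0x02 = 0d7a3fe4593e
  after D1: wrote 6B at 0x12 = 0d7a3fe4593e
  after D2: wrote 5B at 0x10 = e4593ec73e
  after D3: wrote 3B at 0x07 = 593ee0
  after D4: wrote 8B at 0x05 = e4593ee4593ec73e
  after D5: wrote 5B at 0x0b = 3fe4593ee4
query mem[0x10]=0xe4, mem[0x12]=0x3e, mem[0x08]=0xe4, mem[0x02]=0x0d, mem[0x0a]=0x3e

MEM[0x10,0x12,0x08,0x02,0x0a] = e4 3e e4 0d 3e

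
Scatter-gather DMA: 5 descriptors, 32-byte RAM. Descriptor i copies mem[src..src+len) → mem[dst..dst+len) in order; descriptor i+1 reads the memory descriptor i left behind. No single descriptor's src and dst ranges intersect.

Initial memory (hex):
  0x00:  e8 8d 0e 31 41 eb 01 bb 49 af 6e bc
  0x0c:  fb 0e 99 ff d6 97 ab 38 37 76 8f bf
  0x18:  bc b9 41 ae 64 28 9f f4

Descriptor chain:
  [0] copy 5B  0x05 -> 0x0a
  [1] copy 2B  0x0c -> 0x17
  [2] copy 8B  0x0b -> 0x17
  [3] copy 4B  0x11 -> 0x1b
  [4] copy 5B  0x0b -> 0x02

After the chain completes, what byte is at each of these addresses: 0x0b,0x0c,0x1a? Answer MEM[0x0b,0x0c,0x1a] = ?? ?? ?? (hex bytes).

MEM[0x0b,0x0c,0x1a] = 01 bb af

D0: mem[0x0a..0x0e] <- [eb 01 bb 49 af]
D1: mem[0x17..0x18] <- [bb 49]
D2: mem[0x17..0x1e] <- [01 bb 49 af ff d6 97 ab]
D3: mem[0x1b..0x1e] <- [97 ab 38 37]
D4: mem[0x02..0x06] <- [01 bb 49 af ff]
query mem[0x0b]=0x01, mem[0x0c]=0xbb, mem[0x1a]=0xaf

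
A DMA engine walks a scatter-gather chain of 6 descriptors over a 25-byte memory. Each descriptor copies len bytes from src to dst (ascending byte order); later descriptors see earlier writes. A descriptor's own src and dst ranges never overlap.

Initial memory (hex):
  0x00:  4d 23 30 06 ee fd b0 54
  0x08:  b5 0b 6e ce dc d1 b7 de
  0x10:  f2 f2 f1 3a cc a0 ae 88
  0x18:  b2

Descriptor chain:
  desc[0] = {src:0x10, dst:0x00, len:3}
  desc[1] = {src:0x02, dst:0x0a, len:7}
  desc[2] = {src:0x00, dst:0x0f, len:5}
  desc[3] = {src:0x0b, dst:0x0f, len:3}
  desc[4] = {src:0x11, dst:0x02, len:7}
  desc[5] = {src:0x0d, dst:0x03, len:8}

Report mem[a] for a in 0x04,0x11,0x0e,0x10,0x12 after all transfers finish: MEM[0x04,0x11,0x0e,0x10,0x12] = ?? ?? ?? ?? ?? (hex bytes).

#0 dst[0x00+3] := {0xf2,0xf2,0xf1}
#1 dst[0x0a+7] := {0xf1,0x06,0xee,0xfd,0xb0,0x54,0xb5}
#2 dst[0x0f+5] := {0xf2,0xf2,0xf1,0x06,0xee}
#3 dst[0x0f+3] := {0x06,0xee,0xfd}
#4 dst[0x02+7] := {0xfd,0x06,0xee,0xcc,0xa0,0xae,0x88}
#5 dst[0x03+8] := {0xfd,0xb0,0x06,0xee,0xfd,0x06,0xee,0xcc}
query mem[0x04]=0xb0, mem[0x11]=0xfd, mem[0x0e]=0xb0, mem[0x10]=0xee, mem[0x12]=0x06

MEM[0x04,0x11,0x0e,0x10,0x12] = b0 fd b0 ee 06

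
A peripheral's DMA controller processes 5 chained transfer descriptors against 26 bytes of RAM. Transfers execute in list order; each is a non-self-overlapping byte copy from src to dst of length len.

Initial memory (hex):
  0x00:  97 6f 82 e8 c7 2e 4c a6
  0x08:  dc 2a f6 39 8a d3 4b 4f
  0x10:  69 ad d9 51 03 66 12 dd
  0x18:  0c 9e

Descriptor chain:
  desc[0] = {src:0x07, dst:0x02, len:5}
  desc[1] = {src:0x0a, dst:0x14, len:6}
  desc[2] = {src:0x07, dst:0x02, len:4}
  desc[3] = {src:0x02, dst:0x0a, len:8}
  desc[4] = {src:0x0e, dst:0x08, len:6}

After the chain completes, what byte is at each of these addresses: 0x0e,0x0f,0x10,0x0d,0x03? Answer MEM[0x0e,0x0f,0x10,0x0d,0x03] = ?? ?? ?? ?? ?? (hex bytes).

MEM[0x0e,0x0f,0x10,0x0d,0x03] = 39 a6 dc 51 dc

#0 dst[0x02+5] := {0xa6,0xdc,0x2a,0xf6,0x39}
#1 dst[0x14+6] := {0xf6,0x39,0x8a,0xd3,0x4b,0x4f}
#2 dst[0x02+4] := {0xa6,0xdc,0x2a,0xf6}
#3 dst[0x0a+8] := {0xa6,0xdc,0x2a,0xf6,0x39,0xa6,0xdc,0x2a}
#4 dst[0x08+6] := {0x39,0xa6,0xdc,0x2a,0xd9,0x51}
query mem[0x0e]=0x39, mem[0x0f]=0xa6, mem[0x10]=0xdc, mem[0x0d]=0x51, mem[0x03]=0xdc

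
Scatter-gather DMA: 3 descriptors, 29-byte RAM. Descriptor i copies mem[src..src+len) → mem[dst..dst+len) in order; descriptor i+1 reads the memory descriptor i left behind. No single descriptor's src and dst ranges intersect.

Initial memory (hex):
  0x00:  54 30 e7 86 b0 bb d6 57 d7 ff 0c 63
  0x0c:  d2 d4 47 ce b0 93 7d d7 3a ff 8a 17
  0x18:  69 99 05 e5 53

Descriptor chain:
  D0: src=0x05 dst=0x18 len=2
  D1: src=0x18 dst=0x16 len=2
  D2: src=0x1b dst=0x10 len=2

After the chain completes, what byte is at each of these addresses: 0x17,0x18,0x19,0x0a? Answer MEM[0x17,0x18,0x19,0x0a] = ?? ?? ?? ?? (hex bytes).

MEM[0x17,0x18,0x19,0x0a] = d6 bb d6 0c

[0] 0x05->0x18 len=2 : bb d6
[1] 0x18->0x16 len=2 : bb d6
[2] 0x1b->0x10 len=2 : e5 53
query mem[0x17]=0xd6, mem[0x18]=0xbb, mem[0x19]=0xd6, mem[0x0a]=0x0c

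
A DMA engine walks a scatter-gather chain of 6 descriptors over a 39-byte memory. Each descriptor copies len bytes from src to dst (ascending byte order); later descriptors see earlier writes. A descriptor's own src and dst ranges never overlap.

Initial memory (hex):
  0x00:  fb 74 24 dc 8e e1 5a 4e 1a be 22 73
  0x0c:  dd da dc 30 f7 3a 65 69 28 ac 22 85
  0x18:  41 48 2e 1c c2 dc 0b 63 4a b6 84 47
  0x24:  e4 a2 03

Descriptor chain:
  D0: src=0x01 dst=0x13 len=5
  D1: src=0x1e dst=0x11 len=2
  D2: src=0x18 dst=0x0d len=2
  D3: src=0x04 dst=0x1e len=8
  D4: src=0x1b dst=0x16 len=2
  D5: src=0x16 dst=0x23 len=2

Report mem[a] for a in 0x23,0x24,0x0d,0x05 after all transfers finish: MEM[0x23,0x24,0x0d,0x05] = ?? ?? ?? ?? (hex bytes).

  after D0: wrote 5B at 0x13 = 7424dc8ee1
  after D1: wrote 2B at 0x11 = 0b63
  after D2: wrote 2B at 0x0d = 4148
  after D3: wrote 8B at 0x1e = 8ee15a4e1abe2273
  after D4: wrote 2B at 0x16 = 1cc2
  after D5: wrote 2B at 0x23 = 1cc2
query mem[0x23]=0x1c, mem[0x24]=0xc2, mem[0x0d]=0x41, mem[0x05]=0xe1

MEM[0x23,0x24,0x0d,0x05] = 1c c2 41 e1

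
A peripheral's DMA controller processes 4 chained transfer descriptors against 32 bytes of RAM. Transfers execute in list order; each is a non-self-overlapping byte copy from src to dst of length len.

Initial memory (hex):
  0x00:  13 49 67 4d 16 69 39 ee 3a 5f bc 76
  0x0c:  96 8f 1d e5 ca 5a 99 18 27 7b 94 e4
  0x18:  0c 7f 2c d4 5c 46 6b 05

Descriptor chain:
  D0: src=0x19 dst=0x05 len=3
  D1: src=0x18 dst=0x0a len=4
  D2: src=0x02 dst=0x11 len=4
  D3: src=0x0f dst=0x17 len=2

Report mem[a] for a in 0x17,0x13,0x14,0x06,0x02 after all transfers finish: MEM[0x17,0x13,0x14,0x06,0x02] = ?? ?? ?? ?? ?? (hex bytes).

MEM[0x17,0x13,0x14,0x06,0x02] = e5 16 7f 2c 67

  after D0: wrote 3B at 0x05 = 7f2cd4
  after D1: wrote 4B at 0x0a = 0c7f2cd4
  after D2: wrote 4B at 0x11 = 674d167f
  after D3: wrote 2B at 0x17 = e5ca
query mem[0x17]=0xe5, mem[0x13]=0x16, mem[0x14]=0x7f, mem[0x06]=0x2c, mem[0x02]=0x67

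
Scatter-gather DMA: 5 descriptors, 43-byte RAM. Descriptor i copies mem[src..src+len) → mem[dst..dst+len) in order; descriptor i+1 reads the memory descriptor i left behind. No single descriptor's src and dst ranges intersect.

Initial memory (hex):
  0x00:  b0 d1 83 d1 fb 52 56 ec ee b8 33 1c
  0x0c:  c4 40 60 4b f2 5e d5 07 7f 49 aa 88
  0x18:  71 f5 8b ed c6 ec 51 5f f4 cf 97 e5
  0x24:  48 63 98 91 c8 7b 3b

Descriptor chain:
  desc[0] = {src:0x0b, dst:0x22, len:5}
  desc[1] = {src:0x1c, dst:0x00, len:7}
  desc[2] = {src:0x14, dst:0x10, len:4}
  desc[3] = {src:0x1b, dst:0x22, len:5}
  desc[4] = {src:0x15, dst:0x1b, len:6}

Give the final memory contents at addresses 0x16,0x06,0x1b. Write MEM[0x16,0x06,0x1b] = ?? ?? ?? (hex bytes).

MEM[0x16,0x06,0x1b] = aa 1c 49

#0 dst[0x22+5] := {0x1c,0xc4,0x40,0x60,0x4b}
#1 dst[0x00+7] := {0xc6,0xec,0x51,0x5f,0xf4,0xcf,0x1c}
#2 dst[0x10+4] := {0x7f,0x49,0xaa,0x88}
#3 dst[0x22+5] := {0xed,0xc6,0xec,0x51,0x5f}
#4 dst[0x1b+6] := {0x49,0xaa,0x88,0x71,0xf5,0x8b}
query mem[0x16]=0xaa, mem[0x06]=0x1c, mem[0x1b]=0x49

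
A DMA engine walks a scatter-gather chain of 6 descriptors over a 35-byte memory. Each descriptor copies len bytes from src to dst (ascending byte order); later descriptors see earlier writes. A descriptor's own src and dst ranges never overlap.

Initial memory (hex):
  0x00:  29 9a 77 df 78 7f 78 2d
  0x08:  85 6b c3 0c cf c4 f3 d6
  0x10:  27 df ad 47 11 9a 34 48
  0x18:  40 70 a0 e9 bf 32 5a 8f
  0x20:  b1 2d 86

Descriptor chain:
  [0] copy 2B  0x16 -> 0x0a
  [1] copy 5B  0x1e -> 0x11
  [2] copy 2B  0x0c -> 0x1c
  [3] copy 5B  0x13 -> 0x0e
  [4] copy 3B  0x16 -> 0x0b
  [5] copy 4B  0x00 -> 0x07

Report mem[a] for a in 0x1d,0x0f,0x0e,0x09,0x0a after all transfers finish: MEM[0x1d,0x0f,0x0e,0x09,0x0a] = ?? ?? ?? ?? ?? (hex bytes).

D0: mem[0x0a..0x0b] <- [34 48]
D1: mem[0x11..0x15] <- [5a 8f b1 2d 86]
D2: mem[0x1c..0x1d] <- [cf c4]
D3: mem[0x0e..0x12] <- [b1 2d 86 34 48]
D4: mem[0x0b..0x0d] <- [34 48 40]
D5: mem[0x07..0x0a] <- [29 9a 77 df]
query mem[0x1d]=0xc4, mem[0x0f]=0x2d, mem[0x0e]=0xb1, mem[0x09]=0x77, mem[0x0a]=0xdf

MEM[0x1d,0x0f,0x0e,0x09,0x0a] = c4 2d b1 77 df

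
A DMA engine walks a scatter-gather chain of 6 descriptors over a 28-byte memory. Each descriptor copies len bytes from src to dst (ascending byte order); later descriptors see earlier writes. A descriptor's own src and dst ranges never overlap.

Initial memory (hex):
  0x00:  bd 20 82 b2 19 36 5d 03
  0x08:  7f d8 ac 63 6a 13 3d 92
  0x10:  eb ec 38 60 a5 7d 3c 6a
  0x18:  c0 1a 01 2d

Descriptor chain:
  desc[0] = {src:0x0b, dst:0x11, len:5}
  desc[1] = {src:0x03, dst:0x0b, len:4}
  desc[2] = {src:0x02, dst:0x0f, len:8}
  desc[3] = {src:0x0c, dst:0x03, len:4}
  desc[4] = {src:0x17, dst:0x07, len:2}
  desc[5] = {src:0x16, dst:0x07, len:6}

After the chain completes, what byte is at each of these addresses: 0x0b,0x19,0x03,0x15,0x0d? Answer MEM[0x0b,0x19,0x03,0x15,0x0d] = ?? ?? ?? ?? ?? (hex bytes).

MEM[0x0b,0x19,0x03,0x15,0x0d] = 01 1a 19 7f 36

#0 dst[0x11+5] := {0x63,0x6a,0x13,0x3d,0x92}
#1 dst[0x0b+4] := {0xb2,0x19,0x36,0x5d}
#2 dst[0x0f+8] := {0x82,0xb2,0x19,0x36,0x5d,0x03,0x7f,0xd8}
#3 dst[0x03+4] := {0x19,0x36,0x5d,0x82}
#4 dst[0x07+2] := {0x6a,0xc0}
#5 dst[0x07+6] := {0xd8,0x6a,0xc0,0x1a,0x01,0x2d}
query mem[0x0b]=0x01, mem[0x19]=0x1a, mem[0x03]=0x19, mem[0x15]=0x7f, mem[0x0d]=0x36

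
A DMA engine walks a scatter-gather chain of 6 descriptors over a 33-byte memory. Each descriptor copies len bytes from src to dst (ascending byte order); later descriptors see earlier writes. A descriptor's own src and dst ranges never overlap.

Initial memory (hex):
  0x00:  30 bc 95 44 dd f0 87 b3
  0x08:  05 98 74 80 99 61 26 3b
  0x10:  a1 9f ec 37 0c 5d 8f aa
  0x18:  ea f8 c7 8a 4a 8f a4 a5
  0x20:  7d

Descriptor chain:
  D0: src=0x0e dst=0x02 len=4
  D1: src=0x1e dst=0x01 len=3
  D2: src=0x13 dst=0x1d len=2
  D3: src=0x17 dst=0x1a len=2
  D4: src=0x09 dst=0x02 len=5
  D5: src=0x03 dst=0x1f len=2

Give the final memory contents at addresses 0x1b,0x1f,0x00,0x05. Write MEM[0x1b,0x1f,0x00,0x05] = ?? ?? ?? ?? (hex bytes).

  after D0: wrote 4B at 0x02 = 263ba19f
  after D1: wrote 3B at 0x01 = a4a57d
  after D2: wrote 2B at 0x1d = 370c
  after D3: wrote 2B at 0x1a = aaea
  after D4: wrote 5B at 0x02 = 9874809961
  after D5: wrote 2B at 0x1f = 7480
query mem[0x1b]=0xea, mem[0x1f]=0x74, mem[0x00]=0x30, mem[0x05]=0x99

MEM[0x1b,0x1f,0x00,0x05] = ea 74 30 99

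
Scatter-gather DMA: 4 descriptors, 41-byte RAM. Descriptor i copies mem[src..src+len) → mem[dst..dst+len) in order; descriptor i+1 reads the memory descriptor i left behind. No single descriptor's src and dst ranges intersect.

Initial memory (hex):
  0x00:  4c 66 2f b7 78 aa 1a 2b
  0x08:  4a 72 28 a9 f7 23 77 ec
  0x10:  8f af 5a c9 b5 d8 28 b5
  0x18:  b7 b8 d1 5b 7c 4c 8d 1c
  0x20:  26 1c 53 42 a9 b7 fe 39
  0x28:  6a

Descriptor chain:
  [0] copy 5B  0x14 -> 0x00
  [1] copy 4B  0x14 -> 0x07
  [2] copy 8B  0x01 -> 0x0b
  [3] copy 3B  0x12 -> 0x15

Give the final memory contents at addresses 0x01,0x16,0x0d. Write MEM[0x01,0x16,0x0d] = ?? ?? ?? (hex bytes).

D0: mem[0x00..0x04] <- [b5 d8 28 b5 b7]
D1: mem[0x07..0x0a] <- [b5 d8 28 b5]
D2: mem[0x0b..0x12] <- [d8 28 b5 b7 aa 1a b5 d8]
D3: mem[0x15..0x17] <- [d8 c9 b5]
query mem[0x01]=0xd8, mem[0x16]=0xc9, mem[0x0d]=0xb5

MEM[0x01,0x16,0x0d] = d8 c9 b5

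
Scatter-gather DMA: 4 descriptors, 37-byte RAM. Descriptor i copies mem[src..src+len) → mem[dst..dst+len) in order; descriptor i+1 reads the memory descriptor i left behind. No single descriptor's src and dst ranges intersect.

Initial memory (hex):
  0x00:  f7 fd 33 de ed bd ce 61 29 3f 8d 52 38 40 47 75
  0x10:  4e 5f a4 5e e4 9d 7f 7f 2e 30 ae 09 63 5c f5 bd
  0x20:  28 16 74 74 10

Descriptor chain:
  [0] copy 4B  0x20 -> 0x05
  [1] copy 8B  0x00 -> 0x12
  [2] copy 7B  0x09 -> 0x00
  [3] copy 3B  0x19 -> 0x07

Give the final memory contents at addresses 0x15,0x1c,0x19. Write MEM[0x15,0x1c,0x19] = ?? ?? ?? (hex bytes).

  after D0: wrote 4B at 0x05 = 28167474
  after D1: wrote 8B at 0x12 = f7fd33deed281674
  after D2: wrote 7B at 0x00 = 3f8d5238404775
  after D3: wrote 3B at 0x07 = 74ae09
query mem[0x15]=0xde, mem[0x1c]=0x63, mem[0x19]=0x74

MEM[0x15,0x1c,0x19] = de 63 74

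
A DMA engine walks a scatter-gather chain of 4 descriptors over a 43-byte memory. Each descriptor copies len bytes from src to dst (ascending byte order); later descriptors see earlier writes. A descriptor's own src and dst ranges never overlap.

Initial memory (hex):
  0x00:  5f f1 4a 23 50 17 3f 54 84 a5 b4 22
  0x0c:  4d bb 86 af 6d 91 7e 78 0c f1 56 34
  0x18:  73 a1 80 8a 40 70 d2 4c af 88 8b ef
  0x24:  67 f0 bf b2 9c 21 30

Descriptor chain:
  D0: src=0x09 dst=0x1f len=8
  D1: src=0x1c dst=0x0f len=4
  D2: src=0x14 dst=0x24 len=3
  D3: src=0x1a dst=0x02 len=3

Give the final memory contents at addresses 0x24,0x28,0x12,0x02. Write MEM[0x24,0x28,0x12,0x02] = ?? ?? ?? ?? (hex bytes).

MEM[0x24,0x28,0x12,0x02] = 0c 9c a5 80

[0] 0x09->0x1f len=8 : a5 b4 22 4d bb 86 af 6d
[1] 0x1c->0x0f len=4 : 40 70 d2 a5
[2] 0x14->0x24 len=3 : 0c f1 56
[3] 0x1a->0x02 len=3 : 80 8a 40
query mem[0x24]=0x0c, mem[0x28]=0x9c, mem[0x12]=0xa5, mem[0x02]=0x80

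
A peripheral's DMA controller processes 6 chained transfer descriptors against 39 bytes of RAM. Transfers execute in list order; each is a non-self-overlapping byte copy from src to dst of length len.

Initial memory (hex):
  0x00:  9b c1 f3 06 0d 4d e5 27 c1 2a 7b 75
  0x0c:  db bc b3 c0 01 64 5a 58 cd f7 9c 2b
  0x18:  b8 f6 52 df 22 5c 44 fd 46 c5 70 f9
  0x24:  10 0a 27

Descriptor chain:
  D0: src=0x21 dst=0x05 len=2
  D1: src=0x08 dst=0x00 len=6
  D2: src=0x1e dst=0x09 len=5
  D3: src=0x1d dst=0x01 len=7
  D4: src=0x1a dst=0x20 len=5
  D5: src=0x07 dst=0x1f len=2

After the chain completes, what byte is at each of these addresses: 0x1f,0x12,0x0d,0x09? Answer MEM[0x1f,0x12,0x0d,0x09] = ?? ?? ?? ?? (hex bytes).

MEM[0x1f,0x12,0x0d,0x09] = f9 5a 70 44

D0: mem[0x05..0x06] <- [c5 70]
D1: mem[0x00..0x05] <- [c1 2a 7b 75 db bc]
D2: mem[0x09..0x0d] <- [44 fd 46 c5 70]
D3: mem[0x01..0x07] <- [5c 44 fd 46 c5 70 f9]
D4: mem[0x20..0x24] <- [52 df 22 5c 44]
D5: mem[0x1f..0x20] <- [f9 c1]
query mem[0x1f]=0xf9, mem[0x12]=0x5a, mem[0x0d]=0x70, mem[0x09]=0x44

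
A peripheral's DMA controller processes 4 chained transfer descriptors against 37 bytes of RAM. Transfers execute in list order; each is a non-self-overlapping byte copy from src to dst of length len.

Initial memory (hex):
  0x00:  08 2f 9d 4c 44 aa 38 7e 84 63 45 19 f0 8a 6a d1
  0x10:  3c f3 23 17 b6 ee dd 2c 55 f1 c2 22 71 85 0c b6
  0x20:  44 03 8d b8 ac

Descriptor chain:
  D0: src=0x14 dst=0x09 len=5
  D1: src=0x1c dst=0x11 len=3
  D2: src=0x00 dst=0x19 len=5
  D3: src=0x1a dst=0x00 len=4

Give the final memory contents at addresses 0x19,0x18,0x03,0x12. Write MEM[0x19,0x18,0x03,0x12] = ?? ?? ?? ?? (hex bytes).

[0] 0x14->0x09 len=5 : b6 ee dd 2c 55
[1] 0x1c->0x11 len=3 : 71 85 0c
[2] 0x00->0x19 len=5 : 08 2f 9d 4c 44
[3] 0x1a->0x00 len=4 : 2f 9d 4c 44
query mem[0x19]=0x08, mem[0x18]=0x55, mem[0x03]=0x44, mem[0x12]=0x85

MEM[0x19,0x18,0x03,0x12] = 08 55 44 85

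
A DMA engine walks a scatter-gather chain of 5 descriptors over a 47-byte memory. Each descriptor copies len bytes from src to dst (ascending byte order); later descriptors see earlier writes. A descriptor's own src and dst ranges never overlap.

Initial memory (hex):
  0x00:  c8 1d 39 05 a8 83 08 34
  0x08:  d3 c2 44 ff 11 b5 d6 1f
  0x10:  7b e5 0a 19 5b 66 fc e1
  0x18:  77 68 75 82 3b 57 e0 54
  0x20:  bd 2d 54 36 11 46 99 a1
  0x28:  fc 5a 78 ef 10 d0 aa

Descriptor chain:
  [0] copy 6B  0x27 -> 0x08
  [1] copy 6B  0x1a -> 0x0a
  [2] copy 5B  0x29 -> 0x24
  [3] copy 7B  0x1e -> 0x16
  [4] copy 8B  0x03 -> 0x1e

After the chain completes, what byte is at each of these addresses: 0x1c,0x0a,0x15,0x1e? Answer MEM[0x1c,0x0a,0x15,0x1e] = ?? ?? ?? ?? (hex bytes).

  after D0: wrote 6B at 0x08 = a1fc5a78ef10
  after D1: wrote 6B at 0x0a = 75823b57e054
  after D2: wrote 5B at 0x24 = 5a78ef10d0
  after D3: wrote 7B at 0x16 = e054bd2d54365a
  after D4: wrote 8B at 0x1e = 05a8830834a1fc75
query mem[0x1c]=0x5a, mem[0x0a]=0x75, mem[0x15]=0x66, mem[0x1e]=0x05

MEM[0x1c,0x0a,0x15,0x1e] = 5a 75 66 05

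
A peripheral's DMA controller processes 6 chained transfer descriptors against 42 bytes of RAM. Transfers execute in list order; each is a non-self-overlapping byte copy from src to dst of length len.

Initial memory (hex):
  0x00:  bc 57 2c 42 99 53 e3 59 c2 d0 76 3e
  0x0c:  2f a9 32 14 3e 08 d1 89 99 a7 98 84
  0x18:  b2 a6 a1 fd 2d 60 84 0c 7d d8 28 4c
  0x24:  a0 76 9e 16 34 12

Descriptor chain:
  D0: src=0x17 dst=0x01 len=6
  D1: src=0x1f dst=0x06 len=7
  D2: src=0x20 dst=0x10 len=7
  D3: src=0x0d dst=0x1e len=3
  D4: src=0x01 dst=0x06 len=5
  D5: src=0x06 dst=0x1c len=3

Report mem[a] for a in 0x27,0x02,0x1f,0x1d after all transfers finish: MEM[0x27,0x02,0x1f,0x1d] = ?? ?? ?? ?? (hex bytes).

MEM[0x27,0x02,0x1f,0x1d] = 16 b2 32 b2

D0: mem[0x01..0x06] <- [84 b2 a6 a1 fd 2d]
D1: mem[0x06..0x0c] <- [0c 7d d8 28 4c a0 76]
D2: mem[0x10..0x16] <- [7d d8 28 4c a0 76 9e]
D3: mem[0x1e..0x20] <- [a9 32 14]
D4: mem[0x06..0x0a] <- [84 b2 a6 a1 fd]
D5: mem[0x1c..0x1e] <- [84 b2 a6]
query mem[0x27]=0x16, mem[0x02]=0xb2, mem[0x1f]=0x32, mem[0x1d]=0xb2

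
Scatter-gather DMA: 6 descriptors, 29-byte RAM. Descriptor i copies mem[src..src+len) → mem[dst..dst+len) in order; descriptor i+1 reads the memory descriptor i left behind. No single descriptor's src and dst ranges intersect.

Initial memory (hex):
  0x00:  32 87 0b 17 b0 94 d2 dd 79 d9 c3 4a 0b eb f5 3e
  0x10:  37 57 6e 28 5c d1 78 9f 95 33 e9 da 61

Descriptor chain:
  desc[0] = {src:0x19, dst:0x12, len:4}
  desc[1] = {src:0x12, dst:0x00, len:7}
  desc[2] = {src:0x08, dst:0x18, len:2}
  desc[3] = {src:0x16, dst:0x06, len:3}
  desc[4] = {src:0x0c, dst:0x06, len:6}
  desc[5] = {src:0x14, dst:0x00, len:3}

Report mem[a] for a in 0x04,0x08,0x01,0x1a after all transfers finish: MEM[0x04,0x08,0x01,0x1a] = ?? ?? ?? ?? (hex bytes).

#0 dst[0x12+4] := {0x33,0xe9,0xda,0x61}
#1 dst[0x00+7] := {0x33,0xe9,0xda,0x61,0x78,0x9f,0x95}
#2 dst[0x18+2] := {0x79,0xd9}
#3 dst[0x06+3] := {0x78,0x9f,0x79}
#4 dst[0x06+6] := {0x0b,0xeb,0xf5,0x3e,0x37,0x57}
#5 dst[0x00+3] := {0xda,0x61,0x78}
query mem[0x04]=0x78, mem[0x08]=0xf5, mem[0x01]=0x61, mem[0x1a]=0xe9

MEM[0x04,0x08,0x01,0x1a] = 78 f5 61 e9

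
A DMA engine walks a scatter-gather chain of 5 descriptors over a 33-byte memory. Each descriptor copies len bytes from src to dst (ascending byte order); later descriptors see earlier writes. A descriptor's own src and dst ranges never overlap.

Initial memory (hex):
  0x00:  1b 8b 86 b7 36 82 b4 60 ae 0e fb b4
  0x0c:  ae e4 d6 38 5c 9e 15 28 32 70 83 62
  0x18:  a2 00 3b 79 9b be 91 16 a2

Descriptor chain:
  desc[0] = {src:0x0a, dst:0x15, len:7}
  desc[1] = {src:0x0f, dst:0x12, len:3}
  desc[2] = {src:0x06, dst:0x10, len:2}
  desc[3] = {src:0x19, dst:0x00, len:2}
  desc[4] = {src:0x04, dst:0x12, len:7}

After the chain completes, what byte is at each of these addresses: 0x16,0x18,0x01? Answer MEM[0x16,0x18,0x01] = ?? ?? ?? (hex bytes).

#0 dst[0x15+7] := {0xfb,0xb4,0xae,0xe4,0xd6,0x38,0x5c}
#1 dst[0x12+3] := {0x38,0x5c,0x9e}
#2 dst[0x10+2] := {0xb4,0x60}
#3 dst[0x00+2] := {0xd6,0x38}
#4 dst[0x12+7] := {0x36,0x82,0xb4,0x60,0xae,0x0e,0xfb}
query mem[0x16]=0xae, mem[0x18]=0xfb, mem[0x01]=0x38

MEM[0x16,0x18,0x01] = ae fb 38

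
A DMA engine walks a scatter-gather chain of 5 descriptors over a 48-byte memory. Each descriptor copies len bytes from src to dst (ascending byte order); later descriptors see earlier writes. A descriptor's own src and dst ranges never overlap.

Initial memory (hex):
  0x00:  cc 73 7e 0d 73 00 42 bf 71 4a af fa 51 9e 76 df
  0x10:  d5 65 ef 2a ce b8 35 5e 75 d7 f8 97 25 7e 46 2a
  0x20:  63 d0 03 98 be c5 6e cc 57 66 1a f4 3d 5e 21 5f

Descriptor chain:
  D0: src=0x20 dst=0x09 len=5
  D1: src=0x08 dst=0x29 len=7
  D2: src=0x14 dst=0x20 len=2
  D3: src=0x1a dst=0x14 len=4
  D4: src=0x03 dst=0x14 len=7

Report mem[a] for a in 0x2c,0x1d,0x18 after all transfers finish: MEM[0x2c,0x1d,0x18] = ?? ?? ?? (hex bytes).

[0] 0x20->0x09 len=5 : 63 d0 03 98 be
[1] 0x08->0x29 len=7 : 71 63 d0 03 98 be 76
[2] 0x14->0x20 len=2 : ce b8
[3] 0x1a->0x14 len=4 : f8 97 25 7e
[4] 0x03->0x14 len=7 : 0d 73 00 42 bf 71 63
query mem[0x2c]=0x03, mem[0x1d]=0x7e, mem[0x18]=0xbf

MEM[0x2c,0x1d,0x18] = 03 7e bf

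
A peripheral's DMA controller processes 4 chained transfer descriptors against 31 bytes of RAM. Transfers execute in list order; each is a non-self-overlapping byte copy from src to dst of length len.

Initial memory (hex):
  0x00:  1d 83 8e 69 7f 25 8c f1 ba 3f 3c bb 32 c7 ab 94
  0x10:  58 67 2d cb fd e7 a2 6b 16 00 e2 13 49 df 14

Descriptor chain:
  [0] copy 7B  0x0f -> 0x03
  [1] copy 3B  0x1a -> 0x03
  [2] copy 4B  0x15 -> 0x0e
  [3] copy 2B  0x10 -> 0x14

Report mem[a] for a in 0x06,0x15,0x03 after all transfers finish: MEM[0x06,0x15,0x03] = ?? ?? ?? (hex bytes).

MEM[0x06,0x15,0x03] = 2d 16 e2

#0 dst[0x03+7] := {0x94,0x58,0x67,0x2d,0xcb,0xfd,0xe7}
#1 dst[0x03+3] := {0xe2,0x13,0x49}
#2 dst[0x0e+4] := {0xe7,0xa2,0x6b,0x16}
#3 dst[0x14+2] := {0x6b,0x16}
query mem[0x06]=0x2d, mem[0x15]=0x16, mem[0x03]=0xe2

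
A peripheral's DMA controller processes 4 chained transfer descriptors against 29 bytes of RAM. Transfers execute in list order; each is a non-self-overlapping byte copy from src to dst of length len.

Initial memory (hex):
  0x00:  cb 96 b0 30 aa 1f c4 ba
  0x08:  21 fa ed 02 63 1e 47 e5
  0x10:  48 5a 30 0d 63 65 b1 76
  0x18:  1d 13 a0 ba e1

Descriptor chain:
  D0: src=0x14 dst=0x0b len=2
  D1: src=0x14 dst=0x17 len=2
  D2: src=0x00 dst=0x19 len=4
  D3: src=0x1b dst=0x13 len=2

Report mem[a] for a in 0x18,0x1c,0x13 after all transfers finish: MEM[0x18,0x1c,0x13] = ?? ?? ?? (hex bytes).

D0: mem[0x0b..0x0c] <- [63 65]
D1: mem[0x17..0x18] <- [63 65]
D2: mem[0x19..0x1c] <- [cb 96 b0 30]
D3: mem[0x13..0x14] <- [b0 30]
query mem[0x18]=0x65, mem[0x1c]=0x30, mem[0x13]=0xb0

MEM[0x18,0x1c,0x13] = 65 30 b0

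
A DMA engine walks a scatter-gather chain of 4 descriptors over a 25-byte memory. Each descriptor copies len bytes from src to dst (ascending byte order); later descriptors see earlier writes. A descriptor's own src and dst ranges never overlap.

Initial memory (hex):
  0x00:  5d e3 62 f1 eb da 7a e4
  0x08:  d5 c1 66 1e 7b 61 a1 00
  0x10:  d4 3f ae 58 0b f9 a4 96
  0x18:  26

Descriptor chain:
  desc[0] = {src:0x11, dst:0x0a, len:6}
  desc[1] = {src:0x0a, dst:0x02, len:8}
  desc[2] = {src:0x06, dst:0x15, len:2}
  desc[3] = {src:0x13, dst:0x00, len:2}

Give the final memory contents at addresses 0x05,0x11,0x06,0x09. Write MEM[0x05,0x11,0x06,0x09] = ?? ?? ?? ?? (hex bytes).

  after D0: wrote 6B at 0x0a = 3fae580bf9a4
  after D1: wrote 8B at 0x02 = 3fae580bf9a4d43f
  after D2: wrote 2B at 0x15 = f9a4
  after D3: wrote 2B at 0x00 = 580b
query mem[0x05]=0x0b, mem[0x11]=0x3f, mem[0x06]=0xf9, mem[0x09]=0x3f

MEM[0x05,0x11,0x06,0x09] = 0b 3f f9 3f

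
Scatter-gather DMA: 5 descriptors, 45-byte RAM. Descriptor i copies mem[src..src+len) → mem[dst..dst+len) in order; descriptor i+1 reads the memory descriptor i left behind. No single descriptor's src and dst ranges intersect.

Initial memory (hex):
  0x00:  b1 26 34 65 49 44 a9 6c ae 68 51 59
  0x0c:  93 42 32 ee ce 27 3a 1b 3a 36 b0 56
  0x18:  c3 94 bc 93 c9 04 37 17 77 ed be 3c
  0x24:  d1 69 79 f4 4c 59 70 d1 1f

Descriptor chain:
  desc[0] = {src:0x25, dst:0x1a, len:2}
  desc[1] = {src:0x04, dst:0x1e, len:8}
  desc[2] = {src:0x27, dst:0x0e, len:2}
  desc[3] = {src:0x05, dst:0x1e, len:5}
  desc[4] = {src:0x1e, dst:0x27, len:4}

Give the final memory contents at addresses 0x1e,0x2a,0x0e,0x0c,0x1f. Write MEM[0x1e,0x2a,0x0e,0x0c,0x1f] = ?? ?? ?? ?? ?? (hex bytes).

MEM[0x1e,0x2a,0x0e,0x0c,0x1f] = 44 ae f4 93 a9

[0] 0x25->0x1a len=2 : 69 79
[1] 0x04->0x1e len=8 : 49 44 a9 6c ae 68 51 59
[2] 0x27->0x0e len=2 : f4 4c
[3] 0x05->0x1e len=5 : 44 a9 6c ae 68
[4] 0x1e->0x27 len=4 : 44 a9 6c ae
query mem[0x1e]=0x44, mem[0x2a]=0xae, mem[0x0e]=0xf4, mem[0x0c]=0x93, mem[0x1f]=0xa9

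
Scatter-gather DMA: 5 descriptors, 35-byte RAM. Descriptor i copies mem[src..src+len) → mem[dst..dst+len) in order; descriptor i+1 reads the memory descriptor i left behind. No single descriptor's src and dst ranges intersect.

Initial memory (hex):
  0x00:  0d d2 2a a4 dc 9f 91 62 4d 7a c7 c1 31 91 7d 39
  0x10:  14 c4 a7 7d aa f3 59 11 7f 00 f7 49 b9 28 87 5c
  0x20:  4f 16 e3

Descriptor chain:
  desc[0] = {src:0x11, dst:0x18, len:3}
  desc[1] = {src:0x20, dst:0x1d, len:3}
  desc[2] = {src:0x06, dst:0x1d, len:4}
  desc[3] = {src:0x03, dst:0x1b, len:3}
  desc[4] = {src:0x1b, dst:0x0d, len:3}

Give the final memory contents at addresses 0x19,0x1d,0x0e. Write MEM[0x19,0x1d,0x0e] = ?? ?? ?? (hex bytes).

MEM[0x19,0x1d,0x0e] = a7 9f dc

[0] 0x11->0x18 len=3 : c4 a7 7d
[1] 0x20->0x1d len=3 : 4f 16 e3
[2] 0x06->0x1d len=4 : 91 62 4d 7a
[3] 0x03->0x1b len=3 : a4 dc 9f
[4] 0x1b->0x0d len=3 : a4 dc 9f
query mem[0x19]=0xa7, mem[0x1d]=0x9f, mem[0x0e]=0xdc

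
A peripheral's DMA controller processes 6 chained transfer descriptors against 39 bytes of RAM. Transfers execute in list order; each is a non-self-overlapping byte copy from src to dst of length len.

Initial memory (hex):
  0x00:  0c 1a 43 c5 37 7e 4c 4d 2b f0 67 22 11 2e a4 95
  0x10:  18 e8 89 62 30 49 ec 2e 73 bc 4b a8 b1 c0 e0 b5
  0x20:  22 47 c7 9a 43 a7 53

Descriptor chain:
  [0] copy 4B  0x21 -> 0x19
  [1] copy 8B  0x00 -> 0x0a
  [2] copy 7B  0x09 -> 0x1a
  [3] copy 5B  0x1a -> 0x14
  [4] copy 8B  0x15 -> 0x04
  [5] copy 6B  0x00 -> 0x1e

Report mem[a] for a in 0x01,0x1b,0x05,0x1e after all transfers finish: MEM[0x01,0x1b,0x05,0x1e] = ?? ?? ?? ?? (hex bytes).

MEM[0x01,0x1b,0x05,0x1e] = 1a 0c 1a 0c

#0 dst[0x19+4] := {0x47,0xc7,0x9a,0x43}
#1 dst[0x0a+8] := {0x0c,0x1a,0x43,0xc5,0x37,0x7e,0x4c,0x4d}
#2 dst[0x1a+7] := {0xf0,0x0c,0x1a,0x43,0xc5,0x37,0x7e}
#3 dst[0x14+5] := {0xf0,0x0c,0x1a,0x43,0xc5}
#4 dst[0x04+8] := {0x0c,0x1a,0x43,0xc5,0x47,0xf0,0x0c,0x1a}
#5 dst[0x1e+6] := {0x0c,0x1a,0x43,0xc5,0x0c,0x1a}
query mem[0x01]=0x1a, mem[0x1b]=0x0c, mem[0x05]=0x1a, mem[0x1e]=0x0c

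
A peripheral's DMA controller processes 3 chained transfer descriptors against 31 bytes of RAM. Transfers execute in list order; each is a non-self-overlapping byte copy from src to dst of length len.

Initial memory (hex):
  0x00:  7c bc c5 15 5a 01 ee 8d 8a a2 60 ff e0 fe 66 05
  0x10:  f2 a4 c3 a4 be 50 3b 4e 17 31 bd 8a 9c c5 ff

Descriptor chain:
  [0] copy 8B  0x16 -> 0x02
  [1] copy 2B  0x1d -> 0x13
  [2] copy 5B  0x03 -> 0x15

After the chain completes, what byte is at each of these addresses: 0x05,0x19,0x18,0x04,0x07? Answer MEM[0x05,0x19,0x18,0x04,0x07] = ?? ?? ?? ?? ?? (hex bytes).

MEM[0x05,0x19,0x18,0x04,0x07] = 31 8a bd 17 8a

#0 dst[0x02+8] := {0x3b,0x4e,0x17,0x31,0xbd,0x8a,0x9c,0xc5}
#1 dst[0x13+2] := {0xc5,0xff}
#2 dst[0x15+5] := {0x4e,0x17,0x31,0xbd,0x8a}
query mem[0x05]=0x31, mem[0x19]=0x8a, mem[0x18]=0xbd, mem[0x04]=0x17, mem[0x07]=0x8a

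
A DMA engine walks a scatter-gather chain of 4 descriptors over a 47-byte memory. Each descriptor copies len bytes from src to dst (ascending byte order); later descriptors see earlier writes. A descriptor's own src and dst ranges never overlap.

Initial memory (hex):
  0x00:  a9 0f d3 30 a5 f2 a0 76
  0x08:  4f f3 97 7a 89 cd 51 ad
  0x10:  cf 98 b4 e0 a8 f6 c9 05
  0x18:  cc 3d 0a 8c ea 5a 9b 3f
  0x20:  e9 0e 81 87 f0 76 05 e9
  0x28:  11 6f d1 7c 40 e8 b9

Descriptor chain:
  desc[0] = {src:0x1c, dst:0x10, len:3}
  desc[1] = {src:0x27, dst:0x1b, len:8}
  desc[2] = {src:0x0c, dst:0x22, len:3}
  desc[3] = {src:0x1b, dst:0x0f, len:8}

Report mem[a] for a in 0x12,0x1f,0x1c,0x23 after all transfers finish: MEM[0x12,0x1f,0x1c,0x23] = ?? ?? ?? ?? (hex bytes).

MEM[0x12,0x1f,0x1c,0x23] = d1 7c 11 cd

D0: mem[0x10..0x12] <- [ea 5a 9b]
D1: mem[0x1b..0x22] <- [e9 11 6f d1 7c 40 e8 b9]
D2: mem[0x22..0x24] <- [89 cd 51]
D3: mem[0x0f..0x16] <- [e9 11 6f d1 7c 40 e8 89]
query mem[0x12]=0xd1, mem[0x1f]=0x7c, mem[0x1c]=0x11, mem[0x23]=0xcd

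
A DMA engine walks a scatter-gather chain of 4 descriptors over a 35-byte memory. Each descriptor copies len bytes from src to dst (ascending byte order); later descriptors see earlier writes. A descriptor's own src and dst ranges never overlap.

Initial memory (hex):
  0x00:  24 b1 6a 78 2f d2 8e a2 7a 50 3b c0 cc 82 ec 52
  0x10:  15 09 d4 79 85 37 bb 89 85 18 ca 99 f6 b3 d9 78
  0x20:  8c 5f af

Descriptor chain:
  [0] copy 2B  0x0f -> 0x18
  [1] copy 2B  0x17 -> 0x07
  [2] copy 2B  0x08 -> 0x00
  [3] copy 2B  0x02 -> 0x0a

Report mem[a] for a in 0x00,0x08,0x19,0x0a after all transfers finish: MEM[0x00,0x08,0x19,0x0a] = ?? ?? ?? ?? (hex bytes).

MEM[0x00,0x08,0x19,0x0a] = 52 52 15 6a

  after D0: wrote 2B at 0x18 = 5215
  after D1: wrote 2B at 0x07 = 8952
  after D2: wrote 2B at 0x00 = 5250
  after D3: wrote 2B at 0x0a = 6a78
query mem[0x00]=0x52, mem[0x08]=0x52, mem[0x19]=0x15, mem[0x0a]=0x6a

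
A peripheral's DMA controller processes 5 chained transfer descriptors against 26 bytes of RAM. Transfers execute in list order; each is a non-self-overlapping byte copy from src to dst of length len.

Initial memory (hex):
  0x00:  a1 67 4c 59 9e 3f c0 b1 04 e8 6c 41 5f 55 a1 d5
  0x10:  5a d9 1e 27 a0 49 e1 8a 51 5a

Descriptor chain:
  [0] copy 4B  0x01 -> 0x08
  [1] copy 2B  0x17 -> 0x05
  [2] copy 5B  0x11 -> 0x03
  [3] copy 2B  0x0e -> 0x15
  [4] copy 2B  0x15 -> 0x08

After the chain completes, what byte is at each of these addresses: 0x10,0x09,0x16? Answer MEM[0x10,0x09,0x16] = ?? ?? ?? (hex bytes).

MEM[0x10,0x09,0x16] = 5a d5 d5

  after D0: wrote 4B at 0x08 = 674c599e
  after D1: wrote 2B at 0x05 = 8a51
  after D2: wrote 5B at 0x03 = d91e27a049
  after D3: wrote 2B at 0x15 = a1d5
  after D4: wrote 2B at 0x08 = a1d5
query mem[0x10]=0x5a, mem[0x09]=0xd5, mem[0x16]=0xd5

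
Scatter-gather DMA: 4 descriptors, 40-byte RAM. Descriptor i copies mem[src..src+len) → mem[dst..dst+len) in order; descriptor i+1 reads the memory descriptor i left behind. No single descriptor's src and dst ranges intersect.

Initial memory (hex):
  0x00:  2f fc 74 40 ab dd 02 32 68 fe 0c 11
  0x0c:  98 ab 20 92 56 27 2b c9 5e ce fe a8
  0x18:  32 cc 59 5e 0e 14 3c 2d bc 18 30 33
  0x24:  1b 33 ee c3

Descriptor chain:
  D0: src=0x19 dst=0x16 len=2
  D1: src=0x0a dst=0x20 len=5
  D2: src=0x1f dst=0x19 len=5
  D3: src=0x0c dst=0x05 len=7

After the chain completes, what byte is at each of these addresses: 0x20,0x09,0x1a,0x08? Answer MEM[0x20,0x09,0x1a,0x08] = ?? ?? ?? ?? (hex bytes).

MEM[0x20,0x09,0x1a,0x08] = 0c 56 0c 92

#0 dst[0x16+2] := {0xcc,0x59}
#1 dst[0x20+5] := {0x0c,0x11,0x98,0xab,0x20}
#2 dst[0x19+5] := {0x2d,0x0c,0x11,0x98,0xab}
#3 dst[0x05+7] := {0x98,0xab,0x20,0x92,0x56,0x27,0x2b}
query mem[0x20]=0x0c, mem[0x09]=0x56, mem[0x1a]=0x0c, mem[0x08]=0x92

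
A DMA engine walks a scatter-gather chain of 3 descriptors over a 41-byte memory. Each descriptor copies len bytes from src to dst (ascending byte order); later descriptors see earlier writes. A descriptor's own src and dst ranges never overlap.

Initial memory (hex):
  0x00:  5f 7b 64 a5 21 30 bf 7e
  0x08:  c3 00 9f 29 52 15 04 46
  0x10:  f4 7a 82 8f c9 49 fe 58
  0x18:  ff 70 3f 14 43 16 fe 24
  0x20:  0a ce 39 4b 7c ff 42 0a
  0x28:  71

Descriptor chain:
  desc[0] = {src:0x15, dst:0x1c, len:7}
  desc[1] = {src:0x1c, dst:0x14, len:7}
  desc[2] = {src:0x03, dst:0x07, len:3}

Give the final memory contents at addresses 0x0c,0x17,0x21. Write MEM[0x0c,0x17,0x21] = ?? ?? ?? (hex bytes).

MEM[0x0c,0x17,0x21] = 52 ff 3f

[0] 0x15->0x1c len=7 : 49 fe 58 ff 70 3f 14
[1] 0x1c->0x14 len=7 : 49 fe 58 ff 70 3f 14
[2] 0x03->0x07 len=3 : a5 21 30
query mem[0x0c]=0x52, mem[0x17]=0xff, mem[0x21]=0x3f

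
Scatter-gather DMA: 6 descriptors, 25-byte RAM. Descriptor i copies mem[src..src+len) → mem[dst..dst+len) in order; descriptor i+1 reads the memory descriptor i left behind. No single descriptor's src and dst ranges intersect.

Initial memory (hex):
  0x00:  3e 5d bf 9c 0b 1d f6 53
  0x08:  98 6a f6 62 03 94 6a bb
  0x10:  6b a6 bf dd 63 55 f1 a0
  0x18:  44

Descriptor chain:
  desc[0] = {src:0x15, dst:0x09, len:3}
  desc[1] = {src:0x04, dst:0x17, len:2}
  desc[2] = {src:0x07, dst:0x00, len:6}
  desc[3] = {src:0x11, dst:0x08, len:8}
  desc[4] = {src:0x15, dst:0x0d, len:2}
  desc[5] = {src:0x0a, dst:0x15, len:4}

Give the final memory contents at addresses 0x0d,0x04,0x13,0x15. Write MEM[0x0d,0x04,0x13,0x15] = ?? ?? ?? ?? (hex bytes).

[0] 0x15->0x09 len=3 : 55 f1 a0
[1] 0x04->0x17 len=2 : 0b 1d
[2] 0x07->0x00 len=6 : 53 98 55 f1 a0 03
[3] 0x11->0x08 len=8 : a6 bf dd 63 55 f1 0b 1d
[4] 0x15->0x0d len=2 : 55 f1
[5] 0x0a->0x15 len=4 : dd 63 55 55
query mem[0x0d]=0x55, mem[0x04]=0xa0, mem[0x13]=0xdd, mem[0x15]=0xdd

MEM[0x0d,0x04,0x13,0x15] = 55 a0 dd dd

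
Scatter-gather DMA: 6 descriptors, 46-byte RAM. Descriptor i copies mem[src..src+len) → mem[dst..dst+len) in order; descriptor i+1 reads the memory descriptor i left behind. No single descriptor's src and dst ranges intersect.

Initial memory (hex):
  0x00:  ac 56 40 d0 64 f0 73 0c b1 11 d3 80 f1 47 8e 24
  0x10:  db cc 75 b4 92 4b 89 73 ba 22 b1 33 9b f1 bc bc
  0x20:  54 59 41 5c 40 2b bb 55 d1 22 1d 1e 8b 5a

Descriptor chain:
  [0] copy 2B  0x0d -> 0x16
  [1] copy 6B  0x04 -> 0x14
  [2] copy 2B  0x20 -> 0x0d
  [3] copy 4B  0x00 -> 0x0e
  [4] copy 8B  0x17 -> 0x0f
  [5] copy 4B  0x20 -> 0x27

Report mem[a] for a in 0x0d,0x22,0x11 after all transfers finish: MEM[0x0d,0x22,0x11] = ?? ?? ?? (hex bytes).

MEM[0x0d,0x22,0x11] = 54 41 11

  after D0: wrote 2B at 0x16 = 478e
  after D1: wrote 6B at 0x14 = 64f0730cb111
  after D2: wrote 2B at 0x0d = 5459
  after D3: wrote 4B at 0x0e = ac5640d0
  after D4: wrote 8B at 0x0f = 0cb111b1339bf1bc
  after D5: wrote 4B at 0x27 = 5459415c
query mem[0x0d]=0x54, mem[0x22]=0x41, mem[0x11]=0x11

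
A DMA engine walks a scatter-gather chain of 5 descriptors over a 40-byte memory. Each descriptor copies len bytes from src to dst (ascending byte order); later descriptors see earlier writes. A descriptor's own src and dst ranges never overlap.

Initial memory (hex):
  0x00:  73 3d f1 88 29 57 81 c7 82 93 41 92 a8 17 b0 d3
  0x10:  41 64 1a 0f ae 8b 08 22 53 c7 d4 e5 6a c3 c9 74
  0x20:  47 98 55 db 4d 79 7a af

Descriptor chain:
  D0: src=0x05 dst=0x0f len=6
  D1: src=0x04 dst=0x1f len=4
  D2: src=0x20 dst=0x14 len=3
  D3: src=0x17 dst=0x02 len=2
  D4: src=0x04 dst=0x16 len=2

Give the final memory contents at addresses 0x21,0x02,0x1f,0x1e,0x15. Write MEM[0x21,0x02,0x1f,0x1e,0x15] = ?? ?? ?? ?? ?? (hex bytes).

MEM[0x21,0x02,0x1f,0x1e,0x15] = 81 22 29 c9 81

  after D0: wrote 6B at 0x0f = 5781c7829341
  after D1: wrote 4B at 0x1f = 295781c7
  after D2: wrote 3B at 0x14 = 5781c7
  after D3: wrote 2B at 0x02 = 2253
  after D4: wrote 2B at 0x16 = 2957
query mem[0x21]=0x81, mem[0x02]=0x22, mem[0x1f]=0x29, mem[0x1e]=0xc9, mem[0x15]=0x81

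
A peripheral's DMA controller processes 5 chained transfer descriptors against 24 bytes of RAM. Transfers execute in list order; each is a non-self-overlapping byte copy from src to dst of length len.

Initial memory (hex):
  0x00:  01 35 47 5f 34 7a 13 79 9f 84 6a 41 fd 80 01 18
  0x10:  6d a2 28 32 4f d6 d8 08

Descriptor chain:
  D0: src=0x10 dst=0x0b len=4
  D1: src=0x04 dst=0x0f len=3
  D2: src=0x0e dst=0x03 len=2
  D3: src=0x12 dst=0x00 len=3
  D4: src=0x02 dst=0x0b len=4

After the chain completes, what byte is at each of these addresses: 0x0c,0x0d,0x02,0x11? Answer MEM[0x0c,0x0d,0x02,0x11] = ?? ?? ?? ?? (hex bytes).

  after D0: wrote 4B at 0x0b = 6da22832
  after D1: wrote 3B at 0x0f = 347a13
  after D2: wrote 2B at 0x03 = 3234
  after D3: wrote 3B at 0x00 = 28324f
  after D4: wrote 4B at 0x0b = 4f32347a
query mem[0x0c]=0x32, mem[0x0d]=0x34, mem[0x02]=0x4f, mem[0x11]=0x13

MEM[0x0c,0x0d,0x02,0x11] = 32 34 4f 13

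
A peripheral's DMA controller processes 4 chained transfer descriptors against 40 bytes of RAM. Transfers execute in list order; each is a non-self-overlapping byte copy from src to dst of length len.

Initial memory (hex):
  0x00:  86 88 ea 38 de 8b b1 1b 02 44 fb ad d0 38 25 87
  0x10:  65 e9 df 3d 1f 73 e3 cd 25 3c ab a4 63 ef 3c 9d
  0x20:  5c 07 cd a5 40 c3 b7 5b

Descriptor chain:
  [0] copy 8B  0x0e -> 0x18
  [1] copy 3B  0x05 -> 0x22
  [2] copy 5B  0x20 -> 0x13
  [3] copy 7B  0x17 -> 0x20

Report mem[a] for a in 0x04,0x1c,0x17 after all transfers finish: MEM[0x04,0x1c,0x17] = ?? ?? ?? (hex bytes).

MEM[0x04,0x1c,0x17] = de df 1b

#0 dst[0x18+8] := {0x25,0x87,0x65,0xe9,0xdf,0x3d,0x1f,0x73}
#1 dst[0x22+3] := {0x8b,0xb1,0x1b}
#2 dst[0x13+5] := {0x5c,0x07,0x8b,0xb1,0x1b}
#3 dst[0x20+7] := {0x1b,0x25,0x87,0x65,0xe9,0xdf,0x3d}
query mem[0x04]=0xde, mem[0x1c]=0xdf, mem[0x17]=0x1b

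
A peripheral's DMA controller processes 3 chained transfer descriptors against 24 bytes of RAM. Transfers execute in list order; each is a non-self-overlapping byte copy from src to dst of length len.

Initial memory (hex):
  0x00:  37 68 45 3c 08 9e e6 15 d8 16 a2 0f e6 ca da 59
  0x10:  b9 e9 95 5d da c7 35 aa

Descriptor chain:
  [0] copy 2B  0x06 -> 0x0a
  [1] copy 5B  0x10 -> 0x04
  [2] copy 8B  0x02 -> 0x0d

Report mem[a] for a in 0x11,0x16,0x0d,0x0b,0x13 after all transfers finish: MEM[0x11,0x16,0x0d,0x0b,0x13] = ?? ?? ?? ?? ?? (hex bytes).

#0 dst[0x0a+2] := {0xe6,0x15}
#1 dst[0x04+5] := {0xb9,0xe9,0x95,0x5d,0xda}
#2 dst[0x0d+8] := {0x45,0x3c,0xb9,0xe9,0x95,0x5d,0xda,0x16}
query mem[0x11]=0x95, mem[0x16]=0x35, mem[0x0d]=0x45, mem[0x0b]=0x15, mem[0x13]=0xda

MEM[0x11,0x16,0x0d,0x0b,0x13] = 95 35 45 15 da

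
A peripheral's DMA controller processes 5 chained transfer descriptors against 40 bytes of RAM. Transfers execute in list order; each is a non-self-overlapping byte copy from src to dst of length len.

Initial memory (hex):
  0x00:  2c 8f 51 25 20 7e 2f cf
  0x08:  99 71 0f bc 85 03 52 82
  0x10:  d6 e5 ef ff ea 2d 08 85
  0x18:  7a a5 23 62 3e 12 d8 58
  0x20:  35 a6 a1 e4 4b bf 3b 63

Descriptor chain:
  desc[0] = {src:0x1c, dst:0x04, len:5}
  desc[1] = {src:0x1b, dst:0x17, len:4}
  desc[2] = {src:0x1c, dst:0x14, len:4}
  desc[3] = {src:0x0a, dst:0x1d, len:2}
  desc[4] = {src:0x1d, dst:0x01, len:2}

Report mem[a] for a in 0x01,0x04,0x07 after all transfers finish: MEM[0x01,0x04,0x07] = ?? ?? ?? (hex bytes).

[0] 0x1c->0x04 len=5 : 3e 12 d8 58 35
[1] 0x1b->0x17 len=4 : 62 3e 12 d8
[2] 0x1c->0x14 len=4 : 3e 12 d8 58
[3] 0x0a->0x1d len=2 : 0f bc
[4] 0x1d->0x01 len=2 : 0f bc
query mem[0x01]=0x0f, mem[0x04]=0x3e, mem[0x07]=0x58

MEM[0x01,0x04,0x07] = 0f 3e 58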